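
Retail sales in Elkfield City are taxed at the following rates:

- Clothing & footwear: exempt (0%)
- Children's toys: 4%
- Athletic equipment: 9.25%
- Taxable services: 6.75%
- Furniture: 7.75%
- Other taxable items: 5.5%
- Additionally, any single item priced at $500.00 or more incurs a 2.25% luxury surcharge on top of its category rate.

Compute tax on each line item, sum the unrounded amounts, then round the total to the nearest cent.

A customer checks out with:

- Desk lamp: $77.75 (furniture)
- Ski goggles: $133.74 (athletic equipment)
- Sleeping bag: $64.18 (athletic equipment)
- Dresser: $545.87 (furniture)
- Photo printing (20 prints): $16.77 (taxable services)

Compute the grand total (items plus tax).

Desk lamp $77.75: furniture → 7.75% → $6.025625
Ski goggles $133.74: athletic equipment → 9.25% → $12.37095
Sleeping bag $64.18: athletic equipment → 9.25% → $5.93665
Dresser $545.87: furniture → 7.75% + 2.25% surcharge = 10% → $54.587
Photo printing (20 prints) $16.77: taxable services → 6.75% → $1.131975
Subtotal = $838.31; unrounded tax = $80.0522 → $80.05; total due = $918.36

$918.36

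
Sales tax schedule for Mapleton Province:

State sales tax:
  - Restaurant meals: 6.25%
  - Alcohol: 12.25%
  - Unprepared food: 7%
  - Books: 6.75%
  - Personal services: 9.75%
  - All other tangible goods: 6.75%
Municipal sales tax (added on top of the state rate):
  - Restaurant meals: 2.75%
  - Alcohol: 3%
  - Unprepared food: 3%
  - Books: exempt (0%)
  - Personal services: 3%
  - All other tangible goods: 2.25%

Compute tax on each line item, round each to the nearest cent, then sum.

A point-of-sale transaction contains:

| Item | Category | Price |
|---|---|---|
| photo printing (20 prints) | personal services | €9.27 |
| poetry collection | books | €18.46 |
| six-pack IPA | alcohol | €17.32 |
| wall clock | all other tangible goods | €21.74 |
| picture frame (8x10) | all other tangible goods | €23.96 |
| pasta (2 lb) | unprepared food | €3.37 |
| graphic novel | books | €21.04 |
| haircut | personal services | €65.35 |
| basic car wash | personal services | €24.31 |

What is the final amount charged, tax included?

Photo printing (20 prints) €9.27: personal services → 9.75% + 3% municipal = 12.75% → €1.18
Poetry collection €18.46: books → 6.75% + 0% municipal = 6.75% → €1.25
Six-pack IPA €17.32: alcohol → 12.25% + 3% municipal = 15.25% → €2.64
Wall clock €21.74: all other tangible goods → 6.75% + 2.25% municipal = 9% → €1.96
Picture frame (8x10) €23.96: all other tangible goods → 6.75% + 2.25% municipal = 9% → €2.16
Pasta (2 lb) €3.37: unprepared food → 7% + 3% municipal = 10% → €0.34
Graphic novel €21.04: books → 6.75% + 0% municipal = 6.75% → €1.42
Haircut €65.35: personal services → 9.75% + 3% municipal = 12.75% → €8.33
Basic car wash €24.31: personal services → 9.75% + 3% municipal = 12.75% → €3.10
Subtotal = €204.82; tax = €22.38; total due = €227.20

€227.20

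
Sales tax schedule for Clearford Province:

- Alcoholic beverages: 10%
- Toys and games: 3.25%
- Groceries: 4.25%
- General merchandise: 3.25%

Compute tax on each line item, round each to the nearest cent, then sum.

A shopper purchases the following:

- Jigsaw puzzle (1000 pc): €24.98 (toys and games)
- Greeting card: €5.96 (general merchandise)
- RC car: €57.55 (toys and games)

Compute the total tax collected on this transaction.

€2.87

Jigsaw puzzle (1000 pc) €24.98: toys and games → 3.25% → €0.81
Greeting card €5.96: general merchandise → 3.25% → €0.19
RC car €57.55: toys and games → 3.25% → €1.87
Total tax = €0.81 + €0.19 + €1.87 = €2.87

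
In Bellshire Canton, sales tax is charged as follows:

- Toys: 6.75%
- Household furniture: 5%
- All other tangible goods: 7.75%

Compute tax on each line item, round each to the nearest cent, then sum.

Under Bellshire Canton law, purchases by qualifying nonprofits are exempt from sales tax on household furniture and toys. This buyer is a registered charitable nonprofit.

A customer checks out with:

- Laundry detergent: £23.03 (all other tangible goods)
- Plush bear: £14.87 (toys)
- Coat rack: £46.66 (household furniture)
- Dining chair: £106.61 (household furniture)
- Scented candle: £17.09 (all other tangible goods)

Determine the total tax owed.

Laundry detergent £23.03: all other tangible goods → 7.75% → £1.78
Plush bear £14.87: toys, buyer-exempt → 0% → £0.00
Coat rack £46.66: household furniture, buyer-exempt → 0% → £0.00
Dining chair £106.61: household furniture, buyer-exempt → 0% → £0.00
Scented candle £17.09: all other tangible goods → 7.75% → £1.32
Total tax = £1.78 + £1.32 = £3.10

£3.10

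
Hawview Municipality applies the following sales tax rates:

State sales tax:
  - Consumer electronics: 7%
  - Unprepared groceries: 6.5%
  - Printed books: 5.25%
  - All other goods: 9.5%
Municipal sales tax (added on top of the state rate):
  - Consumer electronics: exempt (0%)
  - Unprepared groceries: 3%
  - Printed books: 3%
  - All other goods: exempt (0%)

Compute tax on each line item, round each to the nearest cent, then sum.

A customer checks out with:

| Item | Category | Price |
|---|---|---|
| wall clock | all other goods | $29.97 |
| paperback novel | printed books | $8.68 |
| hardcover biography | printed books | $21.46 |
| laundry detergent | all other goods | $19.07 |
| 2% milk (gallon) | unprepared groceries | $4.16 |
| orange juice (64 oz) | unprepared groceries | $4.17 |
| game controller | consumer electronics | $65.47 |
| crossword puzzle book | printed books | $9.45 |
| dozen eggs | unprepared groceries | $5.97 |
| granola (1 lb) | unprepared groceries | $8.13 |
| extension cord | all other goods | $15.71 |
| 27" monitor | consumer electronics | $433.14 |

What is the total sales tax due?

Wall clock $29.97: all other goods → 9.5% + 0% municipal = 9.5% → $2.85
Paperback novel $8.68: printed books → 5.25% + 3% municipal = 8.25% → $0.72
Hardcover biography $21.46: printed books → 5.25% + 3% municipal = 8.25% → $1.77
Laundry detergent $19.07: all other goods → 9.5% + 0% municipal = 9.5% → $1.81
2% milk (gallon) $4.16: unprepared groceries → 6.5% + 3% municipal = 9.5% → $0.40
Orange juice (64 oz) $4.17: unprepared groceries → 6.5% + 3% municipal = 9.5% → $0.40
Game controller $65.47: consumer electronics → 7% + 0% municipal = 7% → $4.58
Crossword puzzle book $9.45: printed books → 5.25% + 3% municipal = 8.25% → $0.78
Dozen eggs $5.97: unprepared groceries → 6.5% + 3% municipal = 9.5% → $0.57
Granola (1 lb) $8.13: unprepared groceries → 6.5% + 3% municipal = 9.5% → $0.77
Extension cord $15.71: all other goods → 9.5% + 0% municipal = 9.5% → $1.49
27" monitor $433.14: consumer electronics → 7% + 0% municipal = 7% → $30.32
Total tax = $2.85 + $0.72 + $1.77 + $1.81 + $0.40 + $0.40 + $4.58 + $0.78 + $0.57 + $0.77 + $1.49 + $30.32 = $46.46

$46.46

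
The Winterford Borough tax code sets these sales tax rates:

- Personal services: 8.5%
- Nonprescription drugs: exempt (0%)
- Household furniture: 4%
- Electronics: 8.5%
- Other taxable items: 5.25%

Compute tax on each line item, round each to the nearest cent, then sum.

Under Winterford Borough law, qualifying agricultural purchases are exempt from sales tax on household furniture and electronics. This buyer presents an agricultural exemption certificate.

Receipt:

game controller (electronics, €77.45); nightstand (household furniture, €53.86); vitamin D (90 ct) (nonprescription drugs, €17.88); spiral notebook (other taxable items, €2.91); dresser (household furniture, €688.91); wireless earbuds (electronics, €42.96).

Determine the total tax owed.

€0.15

Game controller €77.45: electronics, buyer-exempt → 0% → €0.00
Nightstand €53.86: household furniture, buyer-exempt → 0% → €0.00
Vitamin D (90 ct) €17.88: nonprescription drugs → 0% → €0.00
Spiral notebook €2.91: other taxable items → 5.25% → €0.15
Dresser €688.91: household furniture, buyer-exempt → 0% → €0.00
Wireless earbuds €42.96: electronics, buyer-exempt → 0% → €0.00
Total tax = €0.15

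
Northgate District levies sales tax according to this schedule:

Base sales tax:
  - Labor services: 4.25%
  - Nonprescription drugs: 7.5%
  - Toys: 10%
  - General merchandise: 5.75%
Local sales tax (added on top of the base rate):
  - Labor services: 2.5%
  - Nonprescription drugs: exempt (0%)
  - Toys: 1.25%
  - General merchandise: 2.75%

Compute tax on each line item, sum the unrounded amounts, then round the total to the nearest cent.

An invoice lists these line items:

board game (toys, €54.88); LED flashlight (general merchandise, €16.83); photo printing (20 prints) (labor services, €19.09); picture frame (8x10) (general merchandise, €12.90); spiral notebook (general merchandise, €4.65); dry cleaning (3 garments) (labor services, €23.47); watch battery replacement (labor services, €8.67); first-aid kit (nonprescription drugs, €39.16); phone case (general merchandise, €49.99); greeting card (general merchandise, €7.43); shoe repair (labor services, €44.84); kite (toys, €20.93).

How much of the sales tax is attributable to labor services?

Photo printing (20 prints) €19.09: labor services → 4.25% + 2.5% local = 6.75% → €1.288575
Dry cleaning (3 garments) €23.47: labor services → 4.25% + 2.5% local = 6.75% → €1.584225
Watch battery replacement €8.67: labor services → 4.25% + 2.5% local = 6.75% → €0.585225
Shoe repair €44.84: labor services → 4.25% + 2.5% local = 6.75% → €3.0267
Tax on labor services: unrounded sum = €6.484725 → €6.48

€6.48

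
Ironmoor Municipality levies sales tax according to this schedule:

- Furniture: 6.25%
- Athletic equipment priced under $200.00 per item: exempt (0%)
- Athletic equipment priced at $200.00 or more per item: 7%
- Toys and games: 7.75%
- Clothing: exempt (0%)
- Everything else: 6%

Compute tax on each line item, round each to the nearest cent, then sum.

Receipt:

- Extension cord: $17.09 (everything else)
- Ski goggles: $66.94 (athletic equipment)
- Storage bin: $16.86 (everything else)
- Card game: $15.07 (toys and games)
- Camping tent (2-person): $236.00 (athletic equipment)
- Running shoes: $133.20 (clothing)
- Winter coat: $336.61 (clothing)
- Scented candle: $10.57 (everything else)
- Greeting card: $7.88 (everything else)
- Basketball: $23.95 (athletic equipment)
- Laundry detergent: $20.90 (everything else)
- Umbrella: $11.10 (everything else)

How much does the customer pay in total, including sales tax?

$918.92

Extension cord $17.09: everything else → 6% → $1.03
Ski goggles $66.94: athletic equipment, under $200.00 → 0% → $0.00
Storage bin $16.86: everything else → 6% → $1.01
Card game $15.07: toys and games → 7.75% → $1.17
Camping tent (2-person) $236.00: athletic equipment, $200.00 or more → 7% → $16.52
Running shoes $133.20: clothing → 0% → $0.00
Winter coat $336.61: clothing → 0% → $0.00
Scented candle $10.57: everything else → 6% → $0.63
Greeting card $7.88: everything else → 6% → $0.47
Basketball $23.95: athletic equipment, under $200.00 → 0% → $0.00
Laundry detergent $20.90: everything else → 6% → $1.25
Umbrella $11.10: everything else → 6% → $0.67
Subtotal = $896.17; tax = $22.75; total due = $918.92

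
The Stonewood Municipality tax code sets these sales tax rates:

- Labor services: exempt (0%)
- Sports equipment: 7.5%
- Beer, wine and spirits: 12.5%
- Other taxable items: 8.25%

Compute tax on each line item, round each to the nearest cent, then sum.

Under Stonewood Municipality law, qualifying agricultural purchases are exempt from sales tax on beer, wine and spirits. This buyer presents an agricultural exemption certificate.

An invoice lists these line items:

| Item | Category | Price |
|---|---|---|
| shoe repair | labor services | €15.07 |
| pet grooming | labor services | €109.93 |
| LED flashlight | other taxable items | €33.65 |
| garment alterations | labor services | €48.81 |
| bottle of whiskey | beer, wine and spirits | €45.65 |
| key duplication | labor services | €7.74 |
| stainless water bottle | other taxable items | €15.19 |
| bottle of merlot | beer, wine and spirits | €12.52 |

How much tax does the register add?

€4.03

Shoe repair €15.07: labor services → 0% → €0.00
Pet grooming €109.93: labor services → 0% → €0.00
LED flashlight €33.65: other taxable items → 8.25% → €2.78
Garment alterations €48.81: labor services → 0% → €0.00
Bottle of whiskey €45.65: beer, wine and spirits, buyer-exempt → 0% → €0.00
Key duplication €7.74: labor services → 0% → €0.00
Stainless water bottle €15.19: other taxable items → 8.25% → €1.25
Bottle of merlot €12.52: beer, wine and spirits, buyer-exempt → 0% → €0.00
Total tax = €2.78 + €1.25 = €4.03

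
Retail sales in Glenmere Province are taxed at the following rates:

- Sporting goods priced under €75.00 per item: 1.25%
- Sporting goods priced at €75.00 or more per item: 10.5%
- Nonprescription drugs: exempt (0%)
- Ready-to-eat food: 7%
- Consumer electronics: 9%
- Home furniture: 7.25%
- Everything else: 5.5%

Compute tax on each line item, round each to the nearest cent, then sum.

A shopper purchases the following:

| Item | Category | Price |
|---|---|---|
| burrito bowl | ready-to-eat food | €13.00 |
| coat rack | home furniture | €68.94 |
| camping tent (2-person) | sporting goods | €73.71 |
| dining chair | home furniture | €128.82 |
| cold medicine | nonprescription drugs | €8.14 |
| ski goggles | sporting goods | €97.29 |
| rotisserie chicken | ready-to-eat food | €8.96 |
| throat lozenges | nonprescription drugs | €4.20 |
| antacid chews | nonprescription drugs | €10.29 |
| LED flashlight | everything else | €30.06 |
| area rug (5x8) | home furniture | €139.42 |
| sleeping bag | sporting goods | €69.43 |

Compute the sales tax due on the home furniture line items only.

Coat rack €68.94: home furniture → 7.25% → €5.00
Dining chair €128.82: home furniture → 7.25% → €9.34
Area rug (5x8) €139.42: home furniture → 7.25% → €10.11
Tax on home furniture = €5.00 + €9.34 + €10.11 = €24.45

€24.45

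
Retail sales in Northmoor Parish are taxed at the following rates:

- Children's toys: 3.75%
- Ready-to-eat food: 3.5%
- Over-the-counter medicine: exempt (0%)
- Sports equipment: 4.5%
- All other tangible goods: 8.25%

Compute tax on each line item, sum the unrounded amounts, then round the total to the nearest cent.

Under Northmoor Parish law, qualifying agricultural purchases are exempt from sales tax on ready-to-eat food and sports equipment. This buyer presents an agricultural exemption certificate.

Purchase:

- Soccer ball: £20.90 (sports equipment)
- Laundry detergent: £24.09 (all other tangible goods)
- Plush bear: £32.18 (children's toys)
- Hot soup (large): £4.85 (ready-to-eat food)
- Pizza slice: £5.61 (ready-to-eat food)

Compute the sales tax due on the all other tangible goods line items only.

£1.99

Laundry detergent £24.09: all other tangible goods → 8.25% → £1.987425
Tax on all other tangible goods: unrounded sum = £1.987425 → £1.99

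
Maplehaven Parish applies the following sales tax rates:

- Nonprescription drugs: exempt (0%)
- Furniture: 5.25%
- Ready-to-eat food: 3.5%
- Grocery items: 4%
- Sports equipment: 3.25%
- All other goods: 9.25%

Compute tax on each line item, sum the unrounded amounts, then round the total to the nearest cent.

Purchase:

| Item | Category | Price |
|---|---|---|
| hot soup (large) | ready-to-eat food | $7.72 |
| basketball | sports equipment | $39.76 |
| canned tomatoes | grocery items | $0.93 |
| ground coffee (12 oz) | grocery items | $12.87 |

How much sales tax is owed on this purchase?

$2.11

Hot soup (large) $7.72: ready-to-eat food → 3.5% → $0.2702
Basketball $39.76: sports equipment → 3.25% → $1.2922
Canned tomatoes $0.93: grocery items → 4% → $0.0372
Ground coffee (12 oz) $12.87: grocery items → 4% → $0.5148
Unrounded tax sum = $2.1144 → $2.11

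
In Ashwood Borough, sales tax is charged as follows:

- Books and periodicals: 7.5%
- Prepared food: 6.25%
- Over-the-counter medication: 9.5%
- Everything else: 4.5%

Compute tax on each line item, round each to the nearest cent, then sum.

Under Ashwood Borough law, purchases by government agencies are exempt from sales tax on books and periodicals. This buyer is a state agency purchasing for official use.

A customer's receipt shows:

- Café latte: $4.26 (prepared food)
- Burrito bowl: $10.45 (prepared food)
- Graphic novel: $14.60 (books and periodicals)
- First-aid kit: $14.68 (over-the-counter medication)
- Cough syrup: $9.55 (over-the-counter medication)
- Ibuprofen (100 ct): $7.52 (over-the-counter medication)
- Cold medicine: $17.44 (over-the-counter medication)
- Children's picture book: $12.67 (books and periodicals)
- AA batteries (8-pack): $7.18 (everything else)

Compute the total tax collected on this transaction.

Café latte $4.26: prepared food → 6.25% → $0.27
Burrito bowl $10.45: prepared food → 6.25% → $0.65
Graphic novel $14.60: books and periodicals, buyer-exempt → 0% → $0.00
First-aid kit $14.68: over-the-counter medication → 9.5% → $1.39
Cough syrup $9.55: over-the-counter medication → 9.5% → $0.91
Ibuprofen (100 ct) $7.52: over-the-counter medication → 9.5% → $0.71
Cold medicine $17.44: over-the-counter medication → 9.5% → $1.66
Children's picture book $12.67: books and periodicals, buyer-exempt → 0% → $0.00
AA batteries (8-pack) $7.18: everything else → 4.5% → $0.32
Total tax = $0.27 + $0.65 + $1.39 + $0.91 + $0.71 + $1.66 + $0.32 = $5.91

$5.91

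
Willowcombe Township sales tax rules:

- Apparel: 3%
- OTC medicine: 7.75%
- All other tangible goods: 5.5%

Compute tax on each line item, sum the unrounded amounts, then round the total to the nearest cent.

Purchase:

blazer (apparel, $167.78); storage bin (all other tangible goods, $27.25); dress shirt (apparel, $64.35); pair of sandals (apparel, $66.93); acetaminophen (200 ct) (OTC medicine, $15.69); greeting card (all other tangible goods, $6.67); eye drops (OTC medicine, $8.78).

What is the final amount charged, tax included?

Blazer $167.78: apparel → 3% → $5.0334
Storage bin $27.25: all other tangible goods → 5.5% → $1.49875
Dress shirt $64.35: apparel → 3% → $1.9305
Pair of sandals $66.93: apparel → 3% → $2.0079
Acetaminophen (200 ct) $15.69: OTC medicine → 7.75% → $1.215975
Greeting card $6.67: all other tangible goods → 5.5% → $0.36685
Eye drops $8.78: OTC medicine → 7.75% → $0.68045
Subtotal = $357.45; unrounded tax = $12.733825 → $12.73; total due = $370.18

$370.18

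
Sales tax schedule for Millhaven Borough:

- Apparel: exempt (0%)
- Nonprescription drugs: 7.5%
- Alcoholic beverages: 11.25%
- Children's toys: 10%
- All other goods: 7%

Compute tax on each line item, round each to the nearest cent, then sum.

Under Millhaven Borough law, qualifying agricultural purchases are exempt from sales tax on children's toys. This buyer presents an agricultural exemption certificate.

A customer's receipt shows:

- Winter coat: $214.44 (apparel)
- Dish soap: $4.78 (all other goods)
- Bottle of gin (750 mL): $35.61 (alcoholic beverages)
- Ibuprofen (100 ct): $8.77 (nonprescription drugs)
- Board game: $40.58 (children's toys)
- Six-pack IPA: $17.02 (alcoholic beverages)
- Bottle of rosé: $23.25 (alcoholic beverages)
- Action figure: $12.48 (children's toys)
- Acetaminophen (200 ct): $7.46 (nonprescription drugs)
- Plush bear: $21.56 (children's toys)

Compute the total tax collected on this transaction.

Winter coat $214.44: apparel → 0% → $0.00
Dish soap $4.78: all other goods → 7% → $0.33
Bottle of gin (750 mL) $35.61: alcoholic beverages → 11.25% → $4.01
Ibuprofen (100 ct) $8.77: nonprescription drugs → 7.5% → $0.66
Board game $40.58: children's toys, buyer-exempt → 0% → $0.00
Six-pack IPA $17.02: alcoholic beverages → 11.25% → $1.91
Bottle of rosé $23.25: alcoholic beverages → 11.25% → $2.62
Action figure $12.48: children's toys, buyer-exempt → 0% → $0.00
Acetaminophen (200 ct) $7.46: nonprescription drugs → 7.5% → $0.56
Plush bear $21.56: children's toys, buyer-exempt → 0% → $0.00
Total tax = $0.33 + $4.01 + $0.66 + $1.91 + $2.62 + $0.56 = $10.09

$10.09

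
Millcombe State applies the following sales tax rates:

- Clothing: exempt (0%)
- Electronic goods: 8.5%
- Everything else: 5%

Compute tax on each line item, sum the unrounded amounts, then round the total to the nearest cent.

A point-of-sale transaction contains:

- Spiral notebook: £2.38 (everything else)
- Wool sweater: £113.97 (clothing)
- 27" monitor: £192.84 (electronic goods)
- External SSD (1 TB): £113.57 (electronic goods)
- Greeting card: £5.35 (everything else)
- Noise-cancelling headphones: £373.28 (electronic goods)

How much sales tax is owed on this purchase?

Spiral notebook £2.38: everything else → 5% → £0.119
Wool sweater £113.97: clothing → 0% → £0.00
27" monitor £192.84: electronic goods → 8.5% → £16.3914
External SSD (1 TB) £113.57: electronic goods → 8.5% → £9.65345
Greeting card £5.35: everything else → 5% → £0.2675
Noise-cancelling headphones £373.28: electronic goods → 8.5% → £31.7288
Unrounded tax sum = £58.16015 → £58.16

£58.16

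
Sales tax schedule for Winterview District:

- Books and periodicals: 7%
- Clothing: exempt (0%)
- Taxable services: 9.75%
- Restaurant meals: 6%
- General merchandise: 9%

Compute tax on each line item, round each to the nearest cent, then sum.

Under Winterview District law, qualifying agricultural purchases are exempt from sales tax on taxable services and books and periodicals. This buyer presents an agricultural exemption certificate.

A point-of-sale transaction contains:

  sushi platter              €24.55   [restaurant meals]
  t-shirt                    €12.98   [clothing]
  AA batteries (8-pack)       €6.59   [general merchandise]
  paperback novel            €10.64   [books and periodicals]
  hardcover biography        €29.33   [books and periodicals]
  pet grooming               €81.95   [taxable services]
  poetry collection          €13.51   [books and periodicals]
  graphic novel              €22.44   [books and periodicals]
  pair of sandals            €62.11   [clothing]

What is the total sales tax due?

Sushi platter €24.55: restaurant meals → 6% → €1.47
T-shirt €12.98: clothing → 0% → €0.00
AA batteries (8-pack) €6.59: general merchandise → 9% → €0.59
Paperback novel €10.64: books and periodicals, buyer-exempt → 0% → €0.00
Hardcover biography €29.33: books and periodicals, buyer-exempt → 0% → €0.00
Pet grooming €81.95: taxable services, buyer-exempt → 0% → €0.00
Poetry collection €13.51: books and periodicals, buyer-exempt → 0% → €0.00
Graphic novel €22.44: books and periodicals, buyer-exempt → 0% → €0.00
Pair of sandals €62.11: clothing → 0% → €0.00
Total tax = €1.47 + €0.59 = €2.06

€2.06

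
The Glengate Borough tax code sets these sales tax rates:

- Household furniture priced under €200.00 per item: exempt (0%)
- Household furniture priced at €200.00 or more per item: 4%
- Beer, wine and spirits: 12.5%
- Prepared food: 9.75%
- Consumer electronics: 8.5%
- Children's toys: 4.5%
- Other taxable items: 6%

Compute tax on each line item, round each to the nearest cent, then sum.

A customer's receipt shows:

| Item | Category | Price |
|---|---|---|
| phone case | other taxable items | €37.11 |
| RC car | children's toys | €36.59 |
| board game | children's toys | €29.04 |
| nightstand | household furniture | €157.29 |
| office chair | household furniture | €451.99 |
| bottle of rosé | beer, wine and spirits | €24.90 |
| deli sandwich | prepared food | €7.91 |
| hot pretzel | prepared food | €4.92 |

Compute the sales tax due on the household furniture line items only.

Nightstand €157.29: household furniture, under €200.00 → 0% → €0.00
Office chair €451.99: household furniture, €200.00 or more → 4% → €18.08
Tax on household furniture = €0.00 + €18.08 = €18.08

€18.08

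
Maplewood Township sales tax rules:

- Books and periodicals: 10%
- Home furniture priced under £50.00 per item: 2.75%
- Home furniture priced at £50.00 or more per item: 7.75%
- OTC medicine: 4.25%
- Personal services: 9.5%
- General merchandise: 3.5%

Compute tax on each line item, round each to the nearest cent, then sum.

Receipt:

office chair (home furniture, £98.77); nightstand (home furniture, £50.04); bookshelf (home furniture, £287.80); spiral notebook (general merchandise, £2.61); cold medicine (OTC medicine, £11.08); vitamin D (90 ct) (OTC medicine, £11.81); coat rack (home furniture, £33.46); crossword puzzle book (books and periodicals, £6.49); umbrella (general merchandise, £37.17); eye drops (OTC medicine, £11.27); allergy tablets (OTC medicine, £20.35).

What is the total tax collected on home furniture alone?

£34.75

Office chair £98.77: home furniture, £50.00 or more → 7.75% → £7.65
Nightstand £50.04: home furniture, £50.00 or more → 7.75% → £3.88
Bookshelf £287.80: home furniture, £50.00 or more → 7.75% → £22.30
Coat rack £33.46: home furniture, under £50.00 → 2.75% → £0.92
Tax on home furniture = £7.65 + £3.88 + £22.30 + £0.92 = £34.75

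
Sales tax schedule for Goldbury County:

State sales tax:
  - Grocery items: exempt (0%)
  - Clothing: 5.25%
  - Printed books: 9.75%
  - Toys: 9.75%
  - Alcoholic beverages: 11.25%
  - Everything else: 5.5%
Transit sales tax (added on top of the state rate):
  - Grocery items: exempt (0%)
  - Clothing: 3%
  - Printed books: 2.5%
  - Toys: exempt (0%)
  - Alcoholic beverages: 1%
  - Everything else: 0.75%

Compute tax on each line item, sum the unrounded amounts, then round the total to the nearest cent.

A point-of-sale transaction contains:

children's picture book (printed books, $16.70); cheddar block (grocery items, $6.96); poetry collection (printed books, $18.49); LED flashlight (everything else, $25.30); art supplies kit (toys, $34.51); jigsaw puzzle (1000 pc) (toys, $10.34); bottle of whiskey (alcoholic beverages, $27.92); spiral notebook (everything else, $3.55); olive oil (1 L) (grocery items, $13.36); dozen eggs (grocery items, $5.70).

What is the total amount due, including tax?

$176.74

Children's picture book $16.70: printed books → 9.75% + 2.5% transit = 12.25% → $2.04575
Cheddar block $6.96: grocery items → 0% + 0% transit = 0% → $0.00
Poetry collection $18.49: printed books → 9.75% + 2.5% transit = 12.25% → $2.265025
LED flashlight $25.30: everything else → 5.5% + 0.75% transit = 6.25% → $1.58125
Art supplies kit $34.51: toys → 9.75% + 0% transit = 9.75% → $3.364725
Jigsaw puzzle (1000 pc) $10.34: toys → 9.75% + 0% transit = 9.75% → $1.00815
Bottle of whiskey $27.92: alcoholic beverages → 11.25% + 1% transit = 12.25% → $3.4202
Spiral notebook $3.55: everything else → 5.5% + 0.75% transit = 6.25% → $0.221875
Olive oil (1 L) $13.36: grocery items → 0% + 0% transit = 0% → $0.00
Dozen eggs $5.70: grocery items → 0% + 0% transit = 0% → $0.00
Subtotal = $162.83; unrounded tax = $13.906975 → $13.91; total due = $176.74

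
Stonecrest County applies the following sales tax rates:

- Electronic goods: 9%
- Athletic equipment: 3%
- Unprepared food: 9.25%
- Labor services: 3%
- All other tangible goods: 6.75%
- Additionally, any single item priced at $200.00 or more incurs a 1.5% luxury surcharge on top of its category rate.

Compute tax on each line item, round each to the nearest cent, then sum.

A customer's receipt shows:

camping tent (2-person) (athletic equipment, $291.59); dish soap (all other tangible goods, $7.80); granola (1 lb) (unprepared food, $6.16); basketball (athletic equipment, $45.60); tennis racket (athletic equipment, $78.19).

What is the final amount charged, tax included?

$447.28

Camping tent (2-person) $291.59: athletic equipment → 3% + 1.5% surcharge = 4.5% → $13.12
Dish soap $7.80: all other tangible goods → 6.75% → $0.53
Granola (1 lb) $6.16: unprepared food → 9.25% → $0.57
Basketball $45.60: athletic equipment → 3% → $1.37
Tennis racket $78.19: athletic equipment → 3% → $2.35
Subtotal = $429.34; tax = $17.94; total due = $447.28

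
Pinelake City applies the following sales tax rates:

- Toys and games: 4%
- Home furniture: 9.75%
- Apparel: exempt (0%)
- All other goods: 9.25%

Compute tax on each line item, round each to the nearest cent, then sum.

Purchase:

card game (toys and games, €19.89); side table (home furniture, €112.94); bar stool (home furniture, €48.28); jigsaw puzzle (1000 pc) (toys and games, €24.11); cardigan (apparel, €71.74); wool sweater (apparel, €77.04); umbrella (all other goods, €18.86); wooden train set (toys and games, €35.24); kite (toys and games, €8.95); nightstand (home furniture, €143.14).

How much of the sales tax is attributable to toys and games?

€3.53

Card game €19.89: toys and games → 4% → €0.80
Jigsaw puzzle (1000 pc) €24.11: toys and games → 4% → €0.96
Wooden train set €35.24: toys and games → 4% → €1.41
Kite €8.95: toys and games → 4% → €0.36
Tax on toys and games = €0.80 + €0.96 + €1.41 + €0.36 = €3.53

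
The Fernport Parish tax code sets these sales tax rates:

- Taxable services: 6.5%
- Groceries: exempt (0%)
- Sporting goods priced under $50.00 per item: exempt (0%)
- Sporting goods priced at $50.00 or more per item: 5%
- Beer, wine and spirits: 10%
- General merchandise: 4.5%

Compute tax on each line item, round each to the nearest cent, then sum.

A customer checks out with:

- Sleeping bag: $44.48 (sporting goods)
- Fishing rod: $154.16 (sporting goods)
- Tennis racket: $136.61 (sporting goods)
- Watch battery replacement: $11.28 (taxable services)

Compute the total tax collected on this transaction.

$15.27

Sleeping bag $44.48: sporting goods, under $50.00 → 0% → $0.00
Fishing rod $154.16: sporting goods, $50.00 or more → 5% → $7.71
Tennis racket $136.61: sporting goods, $50.00 or more → 5% → $6.83
Watch battery replacement $11.28: taxable services → 6.5% → $0.73
Total tax = $7.71 + $6.83 + $0.73 = $15.27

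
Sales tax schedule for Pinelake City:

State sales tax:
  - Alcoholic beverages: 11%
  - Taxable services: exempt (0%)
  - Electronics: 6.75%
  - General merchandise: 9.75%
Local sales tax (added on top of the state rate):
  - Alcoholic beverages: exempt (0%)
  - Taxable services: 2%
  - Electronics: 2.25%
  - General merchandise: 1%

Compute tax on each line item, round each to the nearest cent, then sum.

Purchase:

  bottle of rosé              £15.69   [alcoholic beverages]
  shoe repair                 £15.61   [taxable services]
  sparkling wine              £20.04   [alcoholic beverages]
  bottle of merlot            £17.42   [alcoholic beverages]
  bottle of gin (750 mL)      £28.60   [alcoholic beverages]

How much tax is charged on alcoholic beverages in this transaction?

£9.00

Bottle of rosé £15.69: alcoholic beverages → 11% + 0% local = 11% → £1.73
Sparkling wine £20.04: alcoholic beverages → 11% + 0% local = 11% → £2.20
Bottle of merlot £17.42: alcoholic beverages → 11% + 0% local = 11% → £1.92
Bottle of gin (750 mL) £28.60: alcoholic beverages → 11% + 0% local = 11% → £3.15
Tax on alcoholic beverages = £1.73 + £2.20 + £1.92 + £3.15 = £9.00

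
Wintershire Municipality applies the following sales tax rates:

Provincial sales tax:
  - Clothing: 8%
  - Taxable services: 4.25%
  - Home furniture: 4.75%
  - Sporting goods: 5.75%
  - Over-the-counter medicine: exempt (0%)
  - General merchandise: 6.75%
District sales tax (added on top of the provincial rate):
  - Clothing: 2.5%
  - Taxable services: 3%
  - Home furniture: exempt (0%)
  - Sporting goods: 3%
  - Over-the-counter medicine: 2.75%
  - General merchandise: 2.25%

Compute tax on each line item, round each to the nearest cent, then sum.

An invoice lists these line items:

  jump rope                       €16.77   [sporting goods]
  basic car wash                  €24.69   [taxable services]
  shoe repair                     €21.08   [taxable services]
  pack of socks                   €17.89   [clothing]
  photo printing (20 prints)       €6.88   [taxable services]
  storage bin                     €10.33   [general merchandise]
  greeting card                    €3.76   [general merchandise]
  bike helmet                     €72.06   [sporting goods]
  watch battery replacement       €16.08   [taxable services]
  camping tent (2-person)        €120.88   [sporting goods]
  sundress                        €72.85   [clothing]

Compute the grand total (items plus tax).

Jump rope €16.77: sporting goods → 5.75% + 3% district = 8.75% → €1.47
Basic car wash €24.69: taxable services → 4.25% + 3% district = 7.25% → €1.79
Shoe repair €21.08: taxable services → 4.25% + 3% district = 7.25% → €1.53
Pack of socks €17.89: clothing → 8% + 2.5% district = 10.5% → €1.88
Photo printing (20 prints) €6.88: taxable services → 4.25% + 3% district = 7.25% → €0.50
Storage bin €10.33: general merchandise → 6.75% + 2.25% district = 9% → €0.93
Greeting card €3.76: general merchandise → 6.75% + 2.25% district = 9% → €0.34
Bike helmet €72.06: sporting goods → 5.75% + 3% district = 8.75% → €6.31
Watch battery replacement €16.08: taxable services → 4.25% + 3% district = 7.25% → €1.17
Camping tent (2-person) €120.88: sporting goods → 5.75% + 3% district = 8.75% → €10.58
Sundress €72.85: clothing → 8% + 2.5% district = 10.5% → €7.65
Subtotal = €383.27; tax = €34.15; total due = €417.42

€417.42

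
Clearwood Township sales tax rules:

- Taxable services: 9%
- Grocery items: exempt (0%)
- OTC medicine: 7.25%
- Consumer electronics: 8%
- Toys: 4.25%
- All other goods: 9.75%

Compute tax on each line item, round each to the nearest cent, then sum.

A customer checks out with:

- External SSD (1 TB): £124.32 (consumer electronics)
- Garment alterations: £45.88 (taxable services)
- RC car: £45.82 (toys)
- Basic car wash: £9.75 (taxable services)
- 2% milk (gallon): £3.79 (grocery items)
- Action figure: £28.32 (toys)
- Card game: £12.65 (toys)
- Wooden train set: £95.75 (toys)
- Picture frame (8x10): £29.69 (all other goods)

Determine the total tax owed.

£25.61

External SSD (1 TB) £124.32: consumer electronics → 8% → £9.95
Garment alterations £45.88: taxable services → 9% → £4.13
RC car £45.82: toys → 4.25% → £1.95
Basic car wash £9.75: taxable services → 9% → £0.88
2% milk (gallon) £3.79: grocery items → 0% → £0.00
Action figure £28.32: toys → 4.25% → £1.20
Card game £12.65: toys → 4.25% → £0.54
Wooden train set £95.75: toys → 4.25% → £4.07
Picture frame (8x10) £29.69: all other goods → 9.75% → £2.89
Total tax = £9.95 + £4.13 + £1.95 + £0.88 + £1.20 + £0.54 + £4.07 + £2.89 = £25.61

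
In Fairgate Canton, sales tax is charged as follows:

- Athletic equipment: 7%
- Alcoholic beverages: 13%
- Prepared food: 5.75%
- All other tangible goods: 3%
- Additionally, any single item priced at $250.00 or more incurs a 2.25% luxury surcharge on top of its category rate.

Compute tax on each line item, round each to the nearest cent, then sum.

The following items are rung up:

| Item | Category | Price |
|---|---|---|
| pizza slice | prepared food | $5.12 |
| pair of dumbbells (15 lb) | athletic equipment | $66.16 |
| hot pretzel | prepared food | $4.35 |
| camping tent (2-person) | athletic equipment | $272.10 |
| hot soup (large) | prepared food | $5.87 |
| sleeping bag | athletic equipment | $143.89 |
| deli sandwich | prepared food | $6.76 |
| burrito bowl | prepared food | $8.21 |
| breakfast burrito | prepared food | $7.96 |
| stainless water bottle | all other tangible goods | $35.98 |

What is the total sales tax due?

$43.15

Pizza slice $5.12: prepared food → 5.75% → $0.29
Pair of dumbbells (15 lb) $66.16: athletic equipment → 7% → $4.63
Hot pretzel $4.35: prepared food → 5.75% → $0.25
Camping tent (2-person) $272.10: athletic equipment → 7% + 2.25% surcharge = 9.25% → $25.17
Hot soup (large) $5.87: prepared food → 5.75% → $0.34
Sleeping bag $143.89: athletic equipment → 7% → $10.07
Deli sandwich $6.76: prepared food → 5.75% → $0.39
Burrito bowl $8.21: prepared food → 5.75% → $0.47
Breakfast burrito $7.96: prepared food → 5.75% → $0.46
Stainless water bottle $35.98: all other tangible goods → 3% → $1.08
Total tax = $0.29 + $4.63 + $0.25 + $25.17 + $0.34 + $10.07 + $0.39 + $0.47 + $0.46 + $1.08 = $43.15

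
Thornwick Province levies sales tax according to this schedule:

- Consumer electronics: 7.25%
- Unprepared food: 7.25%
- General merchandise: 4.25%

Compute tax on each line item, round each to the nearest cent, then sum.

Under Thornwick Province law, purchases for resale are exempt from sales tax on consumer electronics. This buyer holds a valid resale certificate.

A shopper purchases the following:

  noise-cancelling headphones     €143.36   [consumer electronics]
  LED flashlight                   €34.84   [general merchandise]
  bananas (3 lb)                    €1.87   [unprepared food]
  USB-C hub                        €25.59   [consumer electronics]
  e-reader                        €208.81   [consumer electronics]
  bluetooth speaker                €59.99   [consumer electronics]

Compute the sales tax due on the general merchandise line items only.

€1.48

LED flashlight €34.84: general merchandise → 4.25% → €1.48
Tax on general merchandise = €1.48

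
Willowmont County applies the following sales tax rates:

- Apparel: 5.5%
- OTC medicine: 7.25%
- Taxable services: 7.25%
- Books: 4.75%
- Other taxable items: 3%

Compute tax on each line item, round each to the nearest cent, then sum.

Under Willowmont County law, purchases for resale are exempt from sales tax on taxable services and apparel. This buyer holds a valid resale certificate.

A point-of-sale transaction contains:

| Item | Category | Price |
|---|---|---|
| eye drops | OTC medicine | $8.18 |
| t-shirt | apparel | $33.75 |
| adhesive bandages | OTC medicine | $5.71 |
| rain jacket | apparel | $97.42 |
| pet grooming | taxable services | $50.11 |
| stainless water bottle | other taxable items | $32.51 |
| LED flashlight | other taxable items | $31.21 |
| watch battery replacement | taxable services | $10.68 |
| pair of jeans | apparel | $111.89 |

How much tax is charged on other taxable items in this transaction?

Stainless water bottle $32.51: other taxable items → 3% → $0.98
LED flashlight $31.21: other taxable items → 3% → $0.94
Tax on other taxable items = $0.98 + $0.94 = $1.92

$1.92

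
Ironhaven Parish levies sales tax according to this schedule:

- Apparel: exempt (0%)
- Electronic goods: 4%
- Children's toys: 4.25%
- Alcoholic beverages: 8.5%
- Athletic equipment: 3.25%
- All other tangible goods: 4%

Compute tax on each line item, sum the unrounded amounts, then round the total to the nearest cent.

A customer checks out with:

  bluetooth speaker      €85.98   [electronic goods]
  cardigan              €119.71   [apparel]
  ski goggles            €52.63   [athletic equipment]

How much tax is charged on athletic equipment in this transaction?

€1.71

Ski goggles €52.63: athletic equipment → 3.25% → €1.710475
Tax on athletic equipment: unrounded sum = €1.710475 → €1.71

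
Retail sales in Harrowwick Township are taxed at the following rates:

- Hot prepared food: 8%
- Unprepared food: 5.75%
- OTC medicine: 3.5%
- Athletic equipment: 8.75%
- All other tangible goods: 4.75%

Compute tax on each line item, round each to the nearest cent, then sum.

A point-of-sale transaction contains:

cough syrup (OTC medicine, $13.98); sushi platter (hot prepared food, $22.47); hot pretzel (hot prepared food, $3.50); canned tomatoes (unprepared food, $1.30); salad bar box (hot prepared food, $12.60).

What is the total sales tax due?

$3.65

Cough syrup $13.98: OTC medicine → 3.5% → $0.49
Sushi platter $22.47: hot prepared food → 8% → $1.80
Hot pretzel $3.50: hot prepared food → 8% → $0.28
Canned tomatoes $1.30: unprepared food → 5.75% → $0.07
Salad bar box $12.60: hot prepared food → 8% → $1.01
Total tax = $0.49 + $1.80 + $0.28 + $0.07 + $1.01 = $3.65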